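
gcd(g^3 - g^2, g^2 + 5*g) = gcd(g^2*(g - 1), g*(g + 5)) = g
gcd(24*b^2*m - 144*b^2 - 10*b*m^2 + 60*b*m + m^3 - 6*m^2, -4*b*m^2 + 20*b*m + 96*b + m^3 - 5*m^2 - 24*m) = 4*b - m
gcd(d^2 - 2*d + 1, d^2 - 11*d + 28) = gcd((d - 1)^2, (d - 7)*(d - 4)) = 1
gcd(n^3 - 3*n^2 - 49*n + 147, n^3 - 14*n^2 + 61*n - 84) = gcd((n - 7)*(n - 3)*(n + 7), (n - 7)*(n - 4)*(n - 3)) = n^2 - 10*n + 21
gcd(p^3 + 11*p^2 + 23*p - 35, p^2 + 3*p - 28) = p + 7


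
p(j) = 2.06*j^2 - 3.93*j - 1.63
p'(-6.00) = -28.65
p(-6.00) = 96.11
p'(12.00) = 45.51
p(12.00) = 247.85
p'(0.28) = -2.78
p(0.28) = -2.57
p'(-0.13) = -4.47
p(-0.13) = -1.08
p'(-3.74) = -19.34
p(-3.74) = 41.88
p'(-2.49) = -14.19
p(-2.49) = 20.93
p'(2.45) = 6.16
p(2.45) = 1.11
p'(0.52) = -1.79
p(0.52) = -3.12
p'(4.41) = 14.24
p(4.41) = 21.10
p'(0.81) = -0.59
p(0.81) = -3.46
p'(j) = 4.12*j - 3.93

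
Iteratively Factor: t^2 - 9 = (t - 3)*(t + 3)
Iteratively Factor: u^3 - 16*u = (u)*(u^2 - 16) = u*(u - 4)*(u + 4)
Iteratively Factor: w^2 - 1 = (w - 1)*(w + 1)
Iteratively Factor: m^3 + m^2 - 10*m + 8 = (m - 2)*(m^2 + 3*m - 4) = (m - 2)*(m - 1)*(m + 4)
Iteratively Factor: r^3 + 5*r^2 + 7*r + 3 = (r + 3)*(r^2 + 2*r + 1) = (r + 1)*(r + 3)*(r + 1)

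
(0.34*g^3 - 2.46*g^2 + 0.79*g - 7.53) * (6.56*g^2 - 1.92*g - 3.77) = 2.2304*g^5 - 16.7904*g^4 + 8.6238*g^3 - 41.6394*g^2 + 11.4793*g + 28.3881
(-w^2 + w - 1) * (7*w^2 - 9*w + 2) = -7*w^4 + 16*w^3 - 18*w^2 + 11*w - 2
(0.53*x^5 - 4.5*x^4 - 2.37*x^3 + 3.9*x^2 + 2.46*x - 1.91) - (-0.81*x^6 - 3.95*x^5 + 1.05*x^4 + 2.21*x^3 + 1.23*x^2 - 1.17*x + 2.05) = 0.81*x^6 + 4.48*x^5 - 5.55*x^4 - 4.58*x^3 + 2.67*x^2 + 3.63*x - 3.96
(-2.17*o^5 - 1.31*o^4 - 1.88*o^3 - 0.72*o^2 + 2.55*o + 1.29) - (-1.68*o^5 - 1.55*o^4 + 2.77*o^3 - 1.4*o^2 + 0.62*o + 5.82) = -0.49*o^5 + 0.24*o^4 - 4.65*o^3 + 0.68*o^2 + 1.93*o - 4.53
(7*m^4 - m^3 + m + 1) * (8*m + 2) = 56*m^5 + 6*m^4 - 2*m^3 + 8*m^2 + 10*m + 2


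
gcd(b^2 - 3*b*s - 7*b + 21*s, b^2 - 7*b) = b - 7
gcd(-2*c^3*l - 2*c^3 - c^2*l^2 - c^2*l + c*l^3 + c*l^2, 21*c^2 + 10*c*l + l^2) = 1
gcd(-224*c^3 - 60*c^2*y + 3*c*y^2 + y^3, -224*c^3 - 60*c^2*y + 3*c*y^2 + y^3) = -224*c^3 - 60*c^2*y + 3*c*y^2 + y^3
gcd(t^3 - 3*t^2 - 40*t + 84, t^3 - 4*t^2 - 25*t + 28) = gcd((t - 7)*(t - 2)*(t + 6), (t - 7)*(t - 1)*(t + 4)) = t - 7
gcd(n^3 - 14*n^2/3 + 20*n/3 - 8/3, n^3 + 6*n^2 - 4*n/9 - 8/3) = n - 2/3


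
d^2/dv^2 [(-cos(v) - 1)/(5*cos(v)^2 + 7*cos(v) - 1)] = 2*(225*(1 - cos(2*v))^2*cos(v) + 65*(1 - cos(2*v))^2 - 723*cos(v) + 112*cos(2*v) + 285*cos(3*v) - 50*cos(5*v) - 636)/(14*cos(v) + 5*cos(2*v) + 3)^3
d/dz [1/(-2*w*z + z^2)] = 2*(w - z)/(z^2*(2*w - z)^2)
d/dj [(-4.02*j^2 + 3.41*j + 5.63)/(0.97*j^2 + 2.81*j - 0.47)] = (-14.6039*j^2 - 7.1434*j - 17.423)/(0.9409*j^4 + 5.4514*j^3 + 6.9843*j^2 - 2.6414*j + 0.2209)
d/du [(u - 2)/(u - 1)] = (u - 1)^(-2)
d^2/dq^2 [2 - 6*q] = 0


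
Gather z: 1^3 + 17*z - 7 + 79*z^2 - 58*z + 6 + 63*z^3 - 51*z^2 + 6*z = 63*z^3 + 28*z^2 - 35*z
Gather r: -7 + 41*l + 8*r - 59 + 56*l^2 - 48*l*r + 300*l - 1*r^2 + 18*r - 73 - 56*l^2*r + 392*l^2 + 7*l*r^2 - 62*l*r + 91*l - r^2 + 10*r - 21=448*l^2 + 432*l + r^2*(7*l - 2) + r*(-56*l^2 - 110*l + 36) - 160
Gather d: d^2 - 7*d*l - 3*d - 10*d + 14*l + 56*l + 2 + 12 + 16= d^2 + d*(-7*l - 13) + 70*l + 30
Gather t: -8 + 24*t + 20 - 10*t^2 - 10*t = -10*t^2 + 14*t + 12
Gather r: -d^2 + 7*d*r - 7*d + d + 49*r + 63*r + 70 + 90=-d^2 - 6*d + r*(7*d + 112) + 160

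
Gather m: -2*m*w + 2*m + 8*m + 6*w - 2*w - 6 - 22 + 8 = m*(10 - 2*w) + 4*w - 20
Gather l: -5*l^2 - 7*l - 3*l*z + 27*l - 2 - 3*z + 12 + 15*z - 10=-5*l^2 + l*(20 - 3*z) + 12*z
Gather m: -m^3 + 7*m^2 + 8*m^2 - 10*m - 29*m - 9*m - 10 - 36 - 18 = -m^3 + 15*m^2 - 48*m - 64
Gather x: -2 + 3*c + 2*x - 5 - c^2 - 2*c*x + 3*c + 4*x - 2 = -c^2 + 6*c + x*(6 - 2*c) - 9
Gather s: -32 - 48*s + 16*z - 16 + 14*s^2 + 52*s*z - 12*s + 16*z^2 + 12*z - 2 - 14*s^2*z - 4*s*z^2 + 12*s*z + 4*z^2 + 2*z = s^2*(14 - 14*z) + s*(-4*z^2 + 64*z - 60) + 20*z^2 + 30*z - 50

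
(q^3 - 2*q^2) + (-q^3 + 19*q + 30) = -2*q^2 + 19*q + 30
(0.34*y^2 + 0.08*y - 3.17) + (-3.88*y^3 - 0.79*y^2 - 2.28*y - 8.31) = -3.88*y^3 - 0.45*y^2 - 2.2*y - 11.48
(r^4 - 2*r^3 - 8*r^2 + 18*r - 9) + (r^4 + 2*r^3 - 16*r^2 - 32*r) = 2*r^4 - 24*r^2 - 14*r - 9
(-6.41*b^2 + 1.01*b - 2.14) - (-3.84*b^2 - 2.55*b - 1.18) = -2.57*b^2 + 3.56*b - 0.96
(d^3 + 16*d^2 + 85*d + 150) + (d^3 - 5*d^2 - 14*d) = 2*d^3 + 11*d^2 + 71*d + 150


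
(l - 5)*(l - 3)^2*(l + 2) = l^4 - 9*l^3 + 17*l^2 + 33*l - 90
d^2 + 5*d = d*(d + 5)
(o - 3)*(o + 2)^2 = o^3 + o^2 - 8*o - 12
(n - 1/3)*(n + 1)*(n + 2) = n^3 + 8*n^2/3 + n - 2/3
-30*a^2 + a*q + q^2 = (-5*a + q)*(6*a + q)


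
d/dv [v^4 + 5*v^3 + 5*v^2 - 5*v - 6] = 4*v^3 + 15*v^2 + 10*v - 5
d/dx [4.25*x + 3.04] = 4.25000000000000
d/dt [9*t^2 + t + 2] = 18*t + 1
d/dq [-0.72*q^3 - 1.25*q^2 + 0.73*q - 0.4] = -2.16*q^2 - 2.5*q + 0.73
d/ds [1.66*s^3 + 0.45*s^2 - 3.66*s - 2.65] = 4.98*s^2 + 0.9*s - 3.66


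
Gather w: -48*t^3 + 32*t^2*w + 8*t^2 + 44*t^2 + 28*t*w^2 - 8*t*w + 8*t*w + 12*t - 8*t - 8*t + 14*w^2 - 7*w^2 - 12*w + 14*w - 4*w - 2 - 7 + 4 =-48*t^3 + 52*t^2 - 4*t + w^2*(28*t + 7) + w*(32*t^2 - 2) - 5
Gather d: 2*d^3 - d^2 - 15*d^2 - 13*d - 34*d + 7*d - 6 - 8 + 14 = 2*d^3 - 16*d^2 - 40*d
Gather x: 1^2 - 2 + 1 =0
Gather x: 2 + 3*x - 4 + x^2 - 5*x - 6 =x^2 - 2*x - 8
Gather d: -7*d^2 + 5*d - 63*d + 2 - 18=-7*d^2 - 58*d - 16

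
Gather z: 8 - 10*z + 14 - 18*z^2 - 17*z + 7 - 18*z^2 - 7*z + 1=-36*z^2 - 34*z + 30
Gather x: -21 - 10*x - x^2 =-x^2 - 10*x - 21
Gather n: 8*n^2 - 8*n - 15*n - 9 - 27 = 8*n^2 - 23*n - 36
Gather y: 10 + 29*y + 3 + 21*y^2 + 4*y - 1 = 21*y^2 + 33*y + 12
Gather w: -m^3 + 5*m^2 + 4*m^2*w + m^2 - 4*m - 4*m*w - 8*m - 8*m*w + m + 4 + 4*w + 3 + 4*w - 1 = -m^3 + 6*m^2 - 11*m + w*(4*m^2 - 12*m + 8) + 6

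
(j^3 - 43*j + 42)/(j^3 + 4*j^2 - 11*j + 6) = (j^2 + j - 42)/(j^2 + 5*j - 6)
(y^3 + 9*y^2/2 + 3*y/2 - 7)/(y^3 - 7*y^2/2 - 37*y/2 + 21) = (y + 2)/(y - 6)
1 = 1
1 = 1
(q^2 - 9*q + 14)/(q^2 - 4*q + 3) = (q^2 - 9*q + 14)/(q^2 - 4*q + 3)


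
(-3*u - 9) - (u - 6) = -4*u - 3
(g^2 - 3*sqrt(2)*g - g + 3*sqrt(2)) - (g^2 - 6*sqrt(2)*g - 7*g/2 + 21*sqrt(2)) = 5*g/2 + 3*sqrt(2)*g - 18*sqrt(2)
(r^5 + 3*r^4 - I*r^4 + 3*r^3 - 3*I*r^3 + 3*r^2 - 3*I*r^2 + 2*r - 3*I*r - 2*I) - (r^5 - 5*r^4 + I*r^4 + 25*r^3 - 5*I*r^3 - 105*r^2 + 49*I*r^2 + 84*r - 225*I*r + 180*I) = 8*r^4 - 2*I*r^4 - 22*r^3 + 2*I*r^3 + 108*r^2 - 52*I*r^2 - 82*r + 222*I*r - 182*I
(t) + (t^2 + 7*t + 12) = t^2 + 8*t + 12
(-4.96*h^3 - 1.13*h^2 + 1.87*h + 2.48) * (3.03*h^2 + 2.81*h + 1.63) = -15.0288*h^5 - 17.3615*h^4 - 5.594*h^3 + 10.9272*h^2 + 10.0169*h + 4.0424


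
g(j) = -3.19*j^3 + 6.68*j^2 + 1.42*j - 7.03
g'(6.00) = -262.94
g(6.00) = -447.07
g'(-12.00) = -1536.98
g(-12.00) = 6450.17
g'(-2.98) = -123.38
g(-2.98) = 132.48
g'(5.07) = -176.84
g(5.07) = -243.85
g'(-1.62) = -45.34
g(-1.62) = 21.76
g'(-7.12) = -578.85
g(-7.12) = 1472.91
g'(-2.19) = -73.74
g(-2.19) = 55.40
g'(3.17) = -52.40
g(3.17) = -37.02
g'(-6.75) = -524.79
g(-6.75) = 1268.82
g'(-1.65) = -46.68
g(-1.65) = 23.14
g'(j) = -9.57*j^2 + 13.36*j + 1.42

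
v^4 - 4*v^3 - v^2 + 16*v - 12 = (v - 3)*(v - 2)*(v - 1)*(v + 2)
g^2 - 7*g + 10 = (g - 5)*(g - 2)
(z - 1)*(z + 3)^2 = z^3 + 5*z^2 + 3*z - 9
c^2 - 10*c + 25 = (c - 5)^2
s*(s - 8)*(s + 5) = s^3 - 3*s^2 - 40*s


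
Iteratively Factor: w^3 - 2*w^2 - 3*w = (w)*(w^2 - 2*w - 3) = w*(w + 1)*(w - 3)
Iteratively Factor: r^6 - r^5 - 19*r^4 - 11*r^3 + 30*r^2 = (r)*(r^5 - r^4 - 19*r^3 - 11*r^2 + 30*r) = r*(r - 1)*(r^4 - 19*r^2 - 30*r) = r^2*(r - 1)*(r^3 - 19*r - 30) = r^2*(r - 1)*(r + 3)*(r^2 - 3*r - 10) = r^2*(r - 1)*(r + 2)*(r + 3)*(r - 5)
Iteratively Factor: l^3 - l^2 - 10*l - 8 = (l + 2)*(l^2 - 3*l - 4) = (l - 4)*(l + 2)*(l + 1)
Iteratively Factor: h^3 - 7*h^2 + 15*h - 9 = (h - 1)*(h^2 - 6*h + 9) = (h - 3)*(h - 1)*(h - 3)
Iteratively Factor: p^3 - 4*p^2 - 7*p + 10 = (p - 1)*(p^2 - 3*p - 10) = (p - 5)*(p - 1)*(p + 2)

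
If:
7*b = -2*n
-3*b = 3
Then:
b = -1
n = 7/2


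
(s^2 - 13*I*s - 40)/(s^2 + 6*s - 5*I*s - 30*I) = (s - 8*I)/(s + 6)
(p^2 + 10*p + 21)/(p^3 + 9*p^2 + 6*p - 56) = (p + 3)/(p^2 + 2*p - 8)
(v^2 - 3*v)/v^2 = (v - 3)/v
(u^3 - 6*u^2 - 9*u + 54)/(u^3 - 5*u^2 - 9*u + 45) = (u - 6)/(u - 5)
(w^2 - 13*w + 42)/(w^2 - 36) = (w - 7)/(w + 6)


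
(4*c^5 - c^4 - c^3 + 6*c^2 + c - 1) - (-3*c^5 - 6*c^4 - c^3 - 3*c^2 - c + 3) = 7*c^5 + 5*c^4 + 9*c^2 + 2*c - 4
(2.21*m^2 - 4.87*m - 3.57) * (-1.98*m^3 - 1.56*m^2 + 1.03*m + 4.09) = -4.3758*m^5 + 6.195*m^4 + 16.9421*m^3 + 9.592*m^2 - 23.5954*m - 14.6013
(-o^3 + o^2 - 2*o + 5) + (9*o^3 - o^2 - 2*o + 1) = 8*o^3 - 4*o + 6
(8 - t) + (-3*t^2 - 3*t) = -3*t^2 - 4*t + 8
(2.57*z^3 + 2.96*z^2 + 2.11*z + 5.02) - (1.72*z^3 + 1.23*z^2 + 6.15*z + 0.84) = 0.85*z^3 + 1.73*z^2 - 4.04*z + 4.18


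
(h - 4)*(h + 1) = h^2 - 3*h - 4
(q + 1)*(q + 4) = q^2 + 5*q + 4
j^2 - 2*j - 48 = (j - 8)*(j + 6)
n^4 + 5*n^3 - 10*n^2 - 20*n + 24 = (n - 2)*(n - 1)*(n + 2)*(n + 6)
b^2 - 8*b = b*(b - 8)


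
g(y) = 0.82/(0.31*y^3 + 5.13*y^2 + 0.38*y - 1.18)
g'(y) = 0.82*(-0.93*y^2 - 10.26*y - 0.38)/(0.31*y^3 + 5.13*y^2 + 0.38*y - 1.18)^2 = (-0.7626*y^2 - 8.4132*y - 0.3116)/(0.31*y^3 + 5.13*y^2 + 0.38*y - 1.18)^2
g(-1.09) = 0.20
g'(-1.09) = 0.47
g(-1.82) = 0.06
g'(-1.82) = 0.07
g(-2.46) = 0.03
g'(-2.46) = 0.03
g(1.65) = 0.06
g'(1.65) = -0.07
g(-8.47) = 0.00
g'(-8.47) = 0.00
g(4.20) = 0.01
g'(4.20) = -0.00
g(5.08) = 0.00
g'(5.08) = -0.00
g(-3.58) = 0.02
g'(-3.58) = 0.01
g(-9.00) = 0.00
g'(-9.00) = 0.00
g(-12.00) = 0.00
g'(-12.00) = -0.00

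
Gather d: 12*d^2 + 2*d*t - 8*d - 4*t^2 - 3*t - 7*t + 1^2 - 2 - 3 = 12*d^2 + d*(2*t - 8) - 4*t^2 - 10*t - 4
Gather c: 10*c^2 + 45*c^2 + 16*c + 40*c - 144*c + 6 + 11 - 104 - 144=55*c^2 - 88*c - 231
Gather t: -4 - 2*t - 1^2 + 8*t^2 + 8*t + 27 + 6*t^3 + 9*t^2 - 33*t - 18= 6*t^3 + 17*t^2 - 27*t + 4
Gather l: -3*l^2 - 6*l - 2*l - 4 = -3*l^2 - 8*l - 4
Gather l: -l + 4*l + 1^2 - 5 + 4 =3*l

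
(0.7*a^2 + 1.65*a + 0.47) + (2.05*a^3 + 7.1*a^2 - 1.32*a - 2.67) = 2.05*a^3 + 7.8*a^2 + 0.33*a - 2.2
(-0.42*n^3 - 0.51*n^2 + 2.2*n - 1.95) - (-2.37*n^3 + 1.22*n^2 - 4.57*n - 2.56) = 1.95*n^3 - 1.73*n^2 + 6.77*n + 0.61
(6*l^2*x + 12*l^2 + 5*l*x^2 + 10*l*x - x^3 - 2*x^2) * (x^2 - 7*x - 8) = 6*l^2*x^3 - 30*l^2*x^2 - 132*l^2*x - 96*l^2 + 5*l*x^4 - 25*l*x^3 - 110*l*x^2 - 80*l*x - x^5 + 5*x^4 + 22*x^3 + 16*x^2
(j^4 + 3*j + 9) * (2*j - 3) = 2*j^5 - 3*j^4 + 6*j^2 + 9*j - 27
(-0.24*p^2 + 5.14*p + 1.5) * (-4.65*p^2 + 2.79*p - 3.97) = 1.116*p^4 - 24.5706*p^3 + 8.3184*p^2 - 16.2208*p - 5.955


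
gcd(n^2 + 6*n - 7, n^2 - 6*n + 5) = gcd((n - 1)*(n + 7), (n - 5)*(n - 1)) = n - 1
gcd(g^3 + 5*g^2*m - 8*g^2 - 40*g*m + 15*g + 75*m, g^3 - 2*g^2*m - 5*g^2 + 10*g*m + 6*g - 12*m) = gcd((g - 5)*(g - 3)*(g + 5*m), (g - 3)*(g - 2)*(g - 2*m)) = g - 3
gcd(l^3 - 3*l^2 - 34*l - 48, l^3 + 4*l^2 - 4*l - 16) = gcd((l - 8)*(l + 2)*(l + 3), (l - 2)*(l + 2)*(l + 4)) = l + 2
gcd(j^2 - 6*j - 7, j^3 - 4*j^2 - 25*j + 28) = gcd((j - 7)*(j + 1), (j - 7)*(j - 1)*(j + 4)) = j - 7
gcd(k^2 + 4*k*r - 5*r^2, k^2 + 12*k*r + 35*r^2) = k + 5*r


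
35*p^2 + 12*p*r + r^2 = (5*p + r)*(7*p + r)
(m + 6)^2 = m^2 + 12*m + 36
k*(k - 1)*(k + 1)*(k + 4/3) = k^4 + 4*k^3/3 - k^2 - 4*k/3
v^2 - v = v*(v - 1)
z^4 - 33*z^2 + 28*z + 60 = (z - 5)*(z - 2)*(z + 1)*(z + 6)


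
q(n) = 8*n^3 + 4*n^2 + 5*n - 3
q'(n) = 24*n^2 + 8*n + 5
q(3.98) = 584.62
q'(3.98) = 417.01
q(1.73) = 59.04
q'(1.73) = 90.67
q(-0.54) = -5.79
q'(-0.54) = 7.68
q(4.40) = 777.91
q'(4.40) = 504.84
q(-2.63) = -134.01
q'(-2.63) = 149.97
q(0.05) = -2.74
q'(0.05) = 5.46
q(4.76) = 974.23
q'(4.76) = 586.86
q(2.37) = 137.81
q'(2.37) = 158.77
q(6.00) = 1899.00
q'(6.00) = 917.00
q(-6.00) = -1617.00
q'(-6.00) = 821.00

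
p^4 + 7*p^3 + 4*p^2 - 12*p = p*(p - 1)*(p + 2)*(p + 6)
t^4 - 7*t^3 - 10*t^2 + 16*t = t*(t - 8)*(t - 1)*(t + 2)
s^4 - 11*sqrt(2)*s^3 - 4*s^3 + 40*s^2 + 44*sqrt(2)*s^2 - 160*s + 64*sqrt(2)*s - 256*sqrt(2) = (s - 4)*(s - 8*sqrt(2))*(s - 4*sqrt(2))*(s + sqrt(2))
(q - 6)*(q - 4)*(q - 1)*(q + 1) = q^4 - 10*q^3 + 23*q^2 + 10*q - 24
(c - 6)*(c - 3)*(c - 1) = c^3 - 10*c^2 + 27*c - 18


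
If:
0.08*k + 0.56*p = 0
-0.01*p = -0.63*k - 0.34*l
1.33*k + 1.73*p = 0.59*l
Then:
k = 0.00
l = 0.00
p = 0.00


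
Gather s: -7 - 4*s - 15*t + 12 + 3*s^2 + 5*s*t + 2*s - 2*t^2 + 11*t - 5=3*s^2 + s*(5*t - 2) - 2*t^2 - 4*t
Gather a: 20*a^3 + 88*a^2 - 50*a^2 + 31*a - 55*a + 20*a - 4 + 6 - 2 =20*a^3 + 38*a^2 - 4*a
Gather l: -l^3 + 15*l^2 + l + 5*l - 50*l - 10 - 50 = -l^3 + 15*l^2 - 44*l - 60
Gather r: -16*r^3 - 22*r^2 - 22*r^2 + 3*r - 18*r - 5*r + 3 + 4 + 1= -16*r^3 - 44*r^2 - 20*r + 8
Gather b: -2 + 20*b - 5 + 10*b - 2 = 30*b - 9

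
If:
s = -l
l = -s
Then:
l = -s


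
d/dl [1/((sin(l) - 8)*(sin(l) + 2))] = 2*(3 - sin(l))*cos(l)/((sin(l) - 8)^2*(sin(l) + 2)^2)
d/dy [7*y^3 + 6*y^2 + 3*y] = 21*y^2 + 12*y + 3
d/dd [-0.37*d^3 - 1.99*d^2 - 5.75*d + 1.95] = -1.11*d^2 - 3.98*d - 5.75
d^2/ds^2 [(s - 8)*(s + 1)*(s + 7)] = 6*s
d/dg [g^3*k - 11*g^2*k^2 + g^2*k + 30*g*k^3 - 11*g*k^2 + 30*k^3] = k*(3*g^2 - 22*g*k + 2*g + 30*k^2 - 11*k)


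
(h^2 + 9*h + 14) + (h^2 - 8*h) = 2*h^2 + h + 14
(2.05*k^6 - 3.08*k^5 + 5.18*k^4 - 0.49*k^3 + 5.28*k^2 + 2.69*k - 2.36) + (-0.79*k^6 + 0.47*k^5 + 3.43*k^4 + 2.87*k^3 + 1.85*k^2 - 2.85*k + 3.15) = 1.26*k^6 - 2.61*k^5 + 8.61*k^4 + 2.38*k^3 + 7.13*k^2 - 0.16*k + 0.79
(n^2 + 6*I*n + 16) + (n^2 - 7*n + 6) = 2*n^2 - 7*n + 6*I*n + 22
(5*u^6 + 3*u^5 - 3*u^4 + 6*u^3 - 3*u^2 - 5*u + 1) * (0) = 0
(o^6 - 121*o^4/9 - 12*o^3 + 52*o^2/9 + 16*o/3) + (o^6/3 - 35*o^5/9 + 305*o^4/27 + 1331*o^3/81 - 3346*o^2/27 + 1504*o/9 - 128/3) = 4*o^6/3 - 35*o^5/9 - 58*o^4/27 + 359*o^3/81 - 3190*o^2/27 + 1552*o/9 - 128/3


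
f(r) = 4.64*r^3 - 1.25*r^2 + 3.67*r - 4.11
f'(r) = 13.92*r^2 - 2.5*r + 3.67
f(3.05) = 127.10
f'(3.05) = 125.54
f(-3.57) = -244.26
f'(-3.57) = 190.00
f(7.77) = 2125.55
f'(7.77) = 824.64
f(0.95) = 2.23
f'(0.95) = 13.86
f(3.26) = 155.33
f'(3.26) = 143.46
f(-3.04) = -157.18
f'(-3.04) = 139.91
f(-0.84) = -10.82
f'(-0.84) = 15.59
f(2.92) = 111.47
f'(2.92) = 115.06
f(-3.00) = -151.65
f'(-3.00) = 136.45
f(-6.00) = -1073.37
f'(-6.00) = 519.79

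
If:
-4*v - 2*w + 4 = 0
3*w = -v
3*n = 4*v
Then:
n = 8/5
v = 6/5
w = -2/5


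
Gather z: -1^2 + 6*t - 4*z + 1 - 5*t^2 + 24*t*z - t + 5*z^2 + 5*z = -5*t^2 + 5*t + 5*z^2 + z*(24*t + 1)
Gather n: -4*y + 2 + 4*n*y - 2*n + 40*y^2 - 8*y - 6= n*(4*y - 2) + 40*y^2 - 12*y - 4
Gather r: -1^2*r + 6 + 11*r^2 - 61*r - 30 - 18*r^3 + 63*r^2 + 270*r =-18*r^3 + 74*r^2 + 208*r - 24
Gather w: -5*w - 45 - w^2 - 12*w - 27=-w^2 - 17*w - 72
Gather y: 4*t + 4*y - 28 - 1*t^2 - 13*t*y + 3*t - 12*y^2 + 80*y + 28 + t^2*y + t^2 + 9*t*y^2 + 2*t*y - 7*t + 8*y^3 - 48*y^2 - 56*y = 8*y^3 + y^2*(9*t - 60) + y*(t^2 - 11*t + 28)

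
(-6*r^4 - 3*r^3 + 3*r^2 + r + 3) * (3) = -18*r^4 - 9*r^3 + 9*r^2 + 3*r + 9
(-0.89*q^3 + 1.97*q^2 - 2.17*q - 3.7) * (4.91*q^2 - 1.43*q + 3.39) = -4.3699*q^5 + 10.9454*q^4 - 16.4889*q^3 - 8.3856*q^2 - 2.0653*q - 12.543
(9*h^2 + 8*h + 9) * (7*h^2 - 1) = 63*h^4 + 56*h^3 + 54*h^2 - 8*h - 9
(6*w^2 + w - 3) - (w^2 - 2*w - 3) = 5*w^2 + 3*w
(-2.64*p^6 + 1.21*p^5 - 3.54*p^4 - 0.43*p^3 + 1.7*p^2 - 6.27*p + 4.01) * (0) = 0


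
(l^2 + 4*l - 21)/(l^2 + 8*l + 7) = (l - 3)/(l + 1)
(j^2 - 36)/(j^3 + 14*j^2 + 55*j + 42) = (j - 6)/(j^2 + 8*j + 7)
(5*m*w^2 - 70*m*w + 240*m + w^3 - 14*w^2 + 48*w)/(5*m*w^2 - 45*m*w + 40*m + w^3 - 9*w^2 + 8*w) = (w - 6)/(w - 1)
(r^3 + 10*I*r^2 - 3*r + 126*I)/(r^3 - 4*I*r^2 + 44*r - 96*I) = (r^2 + 4*I*r + 21)/(r^2 - 10*I*r - 16)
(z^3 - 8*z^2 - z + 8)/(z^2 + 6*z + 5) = (z^2 - 9*z + 8)/(z + 5)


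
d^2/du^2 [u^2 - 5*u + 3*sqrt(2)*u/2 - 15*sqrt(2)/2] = 2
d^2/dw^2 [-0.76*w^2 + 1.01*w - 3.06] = -1.52000000000000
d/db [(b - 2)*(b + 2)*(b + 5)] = 3*b^2 + 10*b - 4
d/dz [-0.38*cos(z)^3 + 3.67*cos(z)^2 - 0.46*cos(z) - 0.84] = (1.14*cos(z)^2 - 7.34*cos(z) + 0.46)*sin(z)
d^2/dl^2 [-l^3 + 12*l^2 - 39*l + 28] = 24 - 6*l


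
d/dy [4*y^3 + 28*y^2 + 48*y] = 12*y^2 + 56*y + 48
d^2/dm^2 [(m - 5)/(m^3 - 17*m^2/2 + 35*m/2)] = 4*(12*m^2 - 42*m + 49)/(m^3*(8*m^3 - 84*m^2 + 294*m - 343))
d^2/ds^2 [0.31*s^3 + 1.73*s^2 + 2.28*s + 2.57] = 1.86*s + 3.46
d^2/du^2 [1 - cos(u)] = cos(u)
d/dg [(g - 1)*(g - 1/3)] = 2*g - 4/3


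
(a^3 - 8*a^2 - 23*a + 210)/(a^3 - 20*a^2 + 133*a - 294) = (a + 5)/(a - 7)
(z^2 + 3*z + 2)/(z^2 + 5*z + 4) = (z + 2)/(z + 4)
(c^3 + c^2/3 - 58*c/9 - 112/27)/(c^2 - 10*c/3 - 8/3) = (c^2 - c/3 - 56/9)/(c - 4)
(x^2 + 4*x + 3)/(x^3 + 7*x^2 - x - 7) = (x + 3)/(x^2 + 6*x - 7)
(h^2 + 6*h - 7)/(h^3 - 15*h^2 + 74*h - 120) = (h^2 + 6*h - 7)/(h^3 - 15*h^2 + 74*h - 120)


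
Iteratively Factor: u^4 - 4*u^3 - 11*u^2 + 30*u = (u)*(u^3 - 4*u^2 - 11*u + 30) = u*(u + 3)*(u^2 - 7*u + 10) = u*(u - 2)*(u + 3)*(u - 5)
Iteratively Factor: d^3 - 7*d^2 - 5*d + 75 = (d - 5)*(d^2 - 2*d - 15) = (d - 5)*(d + 3)*(d - 5)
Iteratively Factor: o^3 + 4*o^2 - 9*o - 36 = (o + 4)*(o^2 - 9) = (o + 3)*(o + 4)*(o - 3)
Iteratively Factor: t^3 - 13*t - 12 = (t + 3)*(t^2 - 3*t - 4) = (t + 1)*(t + 3)*(t - 4)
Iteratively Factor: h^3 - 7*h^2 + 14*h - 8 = (h - 2)*(h^2 - 5*h + 4) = (h - 2)*(h - 1)*(h - 4)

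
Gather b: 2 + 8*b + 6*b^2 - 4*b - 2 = 6*b^2 + 4*b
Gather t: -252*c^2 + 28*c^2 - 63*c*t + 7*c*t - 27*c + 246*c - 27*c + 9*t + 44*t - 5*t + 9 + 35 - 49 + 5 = -224*c^2 + 192*c + t*(48 - 56*c)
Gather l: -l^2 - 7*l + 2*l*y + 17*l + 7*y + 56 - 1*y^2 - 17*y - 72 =-l^2 + l*(2*y + 10) - y^2 - 10*y - 16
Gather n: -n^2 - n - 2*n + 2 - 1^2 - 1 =-n^2 - 3*n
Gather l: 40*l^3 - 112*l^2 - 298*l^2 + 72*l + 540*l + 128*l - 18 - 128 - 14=40*l^3 - 410*l^2 + 740*l - 160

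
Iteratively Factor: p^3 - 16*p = (p - 4)*(p^2 + 4*p) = (p - 4)*(p + 4)*(p)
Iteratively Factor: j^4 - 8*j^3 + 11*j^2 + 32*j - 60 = (j - 5)*(j^3 - 3*j^2 - 4*j + 12) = (j - 5)*(j - 3)*(j^2 - 4) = (j - 5)*(j - 3)*(j - 2)*(j + 2)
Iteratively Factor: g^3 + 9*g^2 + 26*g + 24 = (g + 4)*(g^2 + 5*g + 6) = (g + 3)*(g + 4)*(g + 2)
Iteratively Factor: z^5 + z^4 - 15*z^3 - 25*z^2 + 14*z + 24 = (z + 3)*(z^4 - 2*z^3 - 9*z^2 + 2*z + 8) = (z - 4)*(z + 3)*(z^3 + 2*z^2 - z - 2) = (z - 4)*(z + 2)*(z + 3)*(z^2 - 1) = (z - 4)*(z + 1)*(z + 2)*(z + 3)*(z - 1)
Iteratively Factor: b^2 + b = (b)*(b + 1)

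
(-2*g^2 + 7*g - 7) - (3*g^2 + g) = -5*g^2 + 6*g - 7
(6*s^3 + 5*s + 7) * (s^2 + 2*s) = 6*s^5 + 12*s^4 + 5*s^3 + 17*s^2 + 14*s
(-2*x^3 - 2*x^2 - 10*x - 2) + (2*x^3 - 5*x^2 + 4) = -7*x^2 - 10*x + 2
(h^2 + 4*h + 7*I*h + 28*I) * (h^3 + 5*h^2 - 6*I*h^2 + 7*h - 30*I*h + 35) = h^5 + 9*h^4 + I*h^4 + 69*h^3 + 9*I*h^3 + 441*h^2 + 69*I*h^2 + 980*h + 441*I*h + 980*I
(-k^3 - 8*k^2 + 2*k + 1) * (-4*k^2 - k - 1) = 4*k^5 + 33*k^4 + k^3 + 2*k^2 - 3*k - 1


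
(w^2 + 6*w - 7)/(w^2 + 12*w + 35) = (w - 1)/(w + 5)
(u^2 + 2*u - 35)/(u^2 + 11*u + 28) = (u - 5)/(u + 4)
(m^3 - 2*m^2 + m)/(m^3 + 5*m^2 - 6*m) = (m - 1)/(m + 6)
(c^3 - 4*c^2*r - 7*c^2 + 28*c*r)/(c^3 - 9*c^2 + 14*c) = (c - 4*r)/(c - 2)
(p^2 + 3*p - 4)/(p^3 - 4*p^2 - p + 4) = (p + 4)/(p^2 - 3*p - 4)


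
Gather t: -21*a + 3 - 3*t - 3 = -21*a - 3*t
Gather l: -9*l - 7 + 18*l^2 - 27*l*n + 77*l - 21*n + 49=18*l^2 + l*(68 - 27*n) - 21*n + 42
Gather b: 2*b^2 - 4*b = 2*b^2 - 4*b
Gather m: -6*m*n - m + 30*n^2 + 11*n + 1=m*(-6*n - 1) + 30*n^2 + 11*n + 1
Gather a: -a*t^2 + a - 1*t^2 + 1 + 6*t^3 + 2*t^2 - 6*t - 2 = a*(1 - t^2) + 6*t^3 + t^2 - 6*t - 1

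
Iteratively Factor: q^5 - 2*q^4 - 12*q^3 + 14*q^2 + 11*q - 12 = (q + 3)*(q^4 - 5*q^3 + 3*q^2 + 5*q - 4) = (q + 1)*(q + 3)*(q^3 - 6*q^2 + 9*q - 4) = (q - 4)*(q + 1)*(q + 3)*(q^2 - 2*q + 1) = (q - 4)*(q - 1)*(q + 1)*(q + 3)*(q - 1)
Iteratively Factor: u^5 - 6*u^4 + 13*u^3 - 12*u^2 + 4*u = (u - 1)*(u^4 - 5*u^3 + 8*u^2 - 4*u) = (u - 1)^2*(u^3 - 4*u^2 + 4*u) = (u - 2)*(u - 1)^2*(u^2 - 2*u) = u*(u - 2)*(u - 1)^2*(u - 2)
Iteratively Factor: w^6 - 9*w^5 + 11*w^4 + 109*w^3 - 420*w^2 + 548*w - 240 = (w - 2)*(w^5 - 7*w^4 - 3*w^3 + 103*w^2 - 214*w + 120) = (w - 3)*(w - 2)*(w^4 - 4*w^3 - 15*w^2 + 58*w - 40) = (w - 3)*(w - 2)*(w + 4)*(w^3 - 8*w^2 + 17*w - 10) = (w - 3)*(w - 2)^2*(w + 4)*(w^2 - 6*w + 5) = (w - 5)*(w - 3)*(w - 2)^2*(w + 4)*(w - 1)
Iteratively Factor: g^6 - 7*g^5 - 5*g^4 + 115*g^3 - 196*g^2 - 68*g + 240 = (g - 3)*(g^5 - 4*g^4 - 17*g^3 + 64*g^2 - 4*g - 80) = (g - 3)*(g - 2)*(g^4 - 2*g^3 - 21*g^2 + 22*g + 40) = (g - 3)*(g - 2)*(g + 4)*(g^3 - 6*g^2 + 3*g + 10) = (g - 3)*(g - 2)*(g + 1)*(g + 4)*(g^2 - 7*g + 10) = (g - 5)*(g - 3)*(g - 2)*(g + 1)*(g + 4)*(g - 2)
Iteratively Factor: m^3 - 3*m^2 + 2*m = (m - 2)*(m^2 - m) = m*(m - 2)*(m - 1)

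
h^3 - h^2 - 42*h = h*(h - 7)*(h + 6)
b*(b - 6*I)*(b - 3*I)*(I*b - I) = I*b^4 + 9*b^3 - I*b^3 - 9*b^2 - 18*I*b^2 + 18*I*b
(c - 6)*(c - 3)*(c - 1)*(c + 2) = c^4 - 8*c^3 + 7*c^2 + 36*c - 36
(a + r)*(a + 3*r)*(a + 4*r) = a^3 + 8*a^2*r + 19*a*r^2 + 12*r^3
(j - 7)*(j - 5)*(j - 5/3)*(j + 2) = j^4 - 35*j^3/3 + 83*j^2/3 + 155*j/3 - 350/3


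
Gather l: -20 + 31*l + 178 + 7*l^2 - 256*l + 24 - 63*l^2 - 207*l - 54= -56*l^2 - 432*l + 128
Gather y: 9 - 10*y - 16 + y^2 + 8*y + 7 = y^2 - 2*y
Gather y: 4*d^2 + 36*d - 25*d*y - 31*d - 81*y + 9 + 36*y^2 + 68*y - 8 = 4*d^2 + 5*d + 36*y^2 + y*(-25*d - 13) + 1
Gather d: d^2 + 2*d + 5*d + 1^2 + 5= d^2 + 7*d + 6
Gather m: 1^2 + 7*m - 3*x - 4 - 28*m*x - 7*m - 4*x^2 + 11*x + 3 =-28*m*x - 4*x^2 + 8*x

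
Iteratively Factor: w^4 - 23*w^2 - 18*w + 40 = (w - 5)*(w^3 + 5*w^2 + 2*w - 8) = (w - 5)*(w + 4)*(w^2 + w - 2) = (w - 5)*(w - 1)*(w + 4)*(w + 2)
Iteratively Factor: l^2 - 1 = (l - 1)*(l + 1)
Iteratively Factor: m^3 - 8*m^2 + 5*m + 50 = (m + 2)*(m^2 - 10*m + 25) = (m - 5)*(m + 2)*(m - 5)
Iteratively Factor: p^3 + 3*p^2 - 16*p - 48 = (p + 3)*(p^2 - 16) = (p - 4)*(p + 3)*(p + 4)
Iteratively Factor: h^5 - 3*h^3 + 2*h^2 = (h - 1)*(h^4 + h^3 - 2*h^2) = h*(h - 1)*(h^3 + h^2 - 2*h) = h*(h - 1)*(h + 2)*(h^2 - h) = h*(h - 1)^2*(h + 2)*(h)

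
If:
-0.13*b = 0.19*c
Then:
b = -1.46153846153846*c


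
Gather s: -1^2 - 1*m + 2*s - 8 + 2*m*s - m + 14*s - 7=-2*m + s*(2*m + 16) - 16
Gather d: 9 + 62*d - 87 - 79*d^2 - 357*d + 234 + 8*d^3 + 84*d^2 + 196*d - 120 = 8*d^3 + 5*d^2 - 99*d + 36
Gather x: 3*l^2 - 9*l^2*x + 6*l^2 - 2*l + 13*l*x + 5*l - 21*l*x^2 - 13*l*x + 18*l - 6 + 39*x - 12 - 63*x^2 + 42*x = 9*l^2 + 21*l + x^2*(-21*l - 63) + x*(81 - 9*l^2) - 18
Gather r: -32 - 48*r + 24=-48*r - 8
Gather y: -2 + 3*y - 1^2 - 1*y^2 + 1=-y^2 + 3*y - 2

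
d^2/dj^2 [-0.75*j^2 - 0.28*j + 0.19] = -1.50000000000000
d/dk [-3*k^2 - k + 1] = -6*k - 1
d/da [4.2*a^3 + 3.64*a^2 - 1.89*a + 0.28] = 12.6*a^2 + 7.28*a - 1.89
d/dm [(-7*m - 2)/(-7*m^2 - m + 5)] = (49*m^2 + 7*m - (7*m + 2)*(14*m + 1) - 35)/(7*m^2 + m - 5)^2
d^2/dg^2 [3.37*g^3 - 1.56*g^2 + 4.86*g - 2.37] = 20.22*g - 3.12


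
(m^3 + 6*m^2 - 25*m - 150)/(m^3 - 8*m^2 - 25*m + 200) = (m + 6)/(m - 8)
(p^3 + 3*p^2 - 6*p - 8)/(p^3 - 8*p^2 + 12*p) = (p^2 + 5*p + 4)/(p*(p - 6))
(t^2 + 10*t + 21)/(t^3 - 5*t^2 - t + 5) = (t^2 + 10*t + 21)/(t^3 - 5*t^2 - t + 5)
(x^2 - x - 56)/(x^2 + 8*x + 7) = (x - 8)/(x + 1)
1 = 1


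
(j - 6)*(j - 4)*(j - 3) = j^3 - 13*j^2 + 54*j - 72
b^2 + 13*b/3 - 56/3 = (b - 8/3)*(b + 7)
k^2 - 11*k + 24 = (k - 8)*(k - 3)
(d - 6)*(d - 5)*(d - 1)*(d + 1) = d^4 - 11*d^3 + 29*d^2 + 11*d - 30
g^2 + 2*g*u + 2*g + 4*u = (g + 2)*(g + 2*u)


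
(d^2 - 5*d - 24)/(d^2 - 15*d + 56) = (d + 3)/(d - 7)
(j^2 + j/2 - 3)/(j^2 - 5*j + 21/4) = 2*(j + 2)/(2*j - 7)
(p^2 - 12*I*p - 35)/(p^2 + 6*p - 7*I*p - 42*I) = (p - 5*I)/(p + 6)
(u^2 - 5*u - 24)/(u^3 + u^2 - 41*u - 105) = (u - 8)/(u^2 - 2*u - 35)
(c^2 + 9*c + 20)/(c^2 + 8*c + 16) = (c + 5)/(c + 4)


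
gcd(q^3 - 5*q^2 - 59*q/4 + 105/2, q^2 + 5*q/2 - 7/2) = q + 7/2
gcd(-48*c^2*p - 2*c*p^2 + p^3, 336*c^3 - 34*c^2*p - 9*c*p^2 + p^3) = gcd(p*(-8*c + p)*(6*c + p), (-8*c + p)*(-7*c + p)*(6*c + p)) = -48*c^2 - 2*c*p + p^2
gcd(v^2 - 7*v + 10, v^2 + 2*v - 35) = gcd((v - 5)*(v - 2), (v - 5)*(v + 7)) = v - 5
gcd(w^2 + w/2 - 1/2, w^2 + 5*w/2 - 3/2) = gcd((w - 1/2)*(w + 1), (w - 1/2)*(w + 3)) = w - 1/2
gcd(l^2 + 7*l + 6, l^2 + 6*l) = l + 6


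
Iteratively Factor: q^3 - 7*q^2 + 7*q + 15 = (q - 5)*(q^2 - 2*q - 3) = (q - 5)*(q - 3)*(q + 1)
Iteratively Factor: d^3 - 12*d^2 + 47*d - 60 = (d - 4)*(d^2 - 8*d + 15) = (d - 4)*(d - 3)*(d - 5)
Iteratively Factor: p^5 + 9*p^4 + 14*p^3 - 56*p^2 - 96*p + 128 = (p - 1)*(p^4 + 10*p^3 + 24*p^2 - 32*p - 128) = (p - 2)*(p - 1)*(p^3 + 12*p^2 + 48*p + 64) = (p - 2)*(p - 1)*(p + 4)*(p^2 + 8*p + 16) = (p - 2)*(p - 1)*(p + 4)^2*(p + 4)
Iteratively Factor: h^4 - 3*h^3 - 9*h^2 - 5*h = (h + 1)*(h^3 - 4*h^2 - 5*h) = h*(h + 1)*(h^2 - 4*h - 5) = h*(h - 5)*(h + 1)*(h + 1)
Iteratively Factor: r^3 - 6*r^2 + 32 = (r + 2)*(r^2 - 8*r + 16) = (r - 4)*(r + 2)*(r - 4)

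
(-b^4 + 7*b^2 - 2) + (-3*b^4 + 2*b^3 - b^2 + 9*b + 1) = -4*b^4 + 2*b^3 + 6*b^2 + 9*b - 1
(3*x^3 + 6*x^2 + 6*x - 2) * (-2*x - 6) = -6*x^4 - 30*x^3 - 48*x^2 - 32*x + 12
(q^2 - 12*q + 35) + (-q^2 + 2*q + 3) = 38 - 10*q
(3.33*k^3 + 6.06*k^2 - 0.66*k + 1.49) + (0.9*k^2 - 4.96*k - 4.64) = 3.33*k^3 + 6.96*k^2 - 5.62*k - 3.15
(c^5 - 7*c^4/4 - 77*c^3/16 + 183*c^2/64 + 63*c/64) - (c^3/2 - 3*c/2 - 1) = c^5 - 7*c^4/4 - 85*c^3/16 + 183*c^2/64 + 159*c/64 + 1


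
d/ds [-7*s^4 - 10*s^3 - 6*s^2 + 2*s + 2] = -28*s^3 - 30*s^2 - 12*s + 2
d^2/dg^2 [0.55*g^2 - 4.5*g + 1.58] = 1.10000000000000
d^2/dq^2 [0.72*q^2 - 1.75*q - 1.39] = 1.44000000000000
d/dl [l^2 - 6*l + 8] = 2*l - 6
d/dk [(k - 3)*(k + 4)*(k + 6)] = 3*k^2 + 14*k - 6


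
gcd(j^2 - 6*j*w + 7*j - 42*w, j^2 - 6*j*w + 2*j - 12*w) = -j + 6*w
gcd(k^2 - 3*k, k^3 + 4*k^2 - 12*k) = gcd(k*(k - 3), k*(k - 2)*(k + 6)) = k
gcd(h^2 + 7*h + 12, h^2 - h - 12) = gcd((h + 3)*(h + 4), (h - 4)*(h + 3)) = h + 3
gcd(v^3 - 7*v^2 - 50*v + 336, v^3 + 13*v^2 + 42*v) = v + 7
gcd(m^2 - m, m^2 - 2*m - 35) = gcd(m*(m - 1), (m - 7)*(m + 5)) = 1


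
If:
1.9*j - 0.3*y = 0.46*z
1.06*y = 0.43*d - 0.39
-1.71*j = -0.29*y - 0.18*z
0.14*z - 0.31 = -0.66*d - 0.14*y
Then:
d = 0.51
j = -0.03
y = -0.16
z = -0.01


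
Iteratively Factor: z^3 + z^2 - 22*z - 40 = (z + 4)*(z^2 - 3*z - 10) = (z + 2)*(z + 4)*(z - 5)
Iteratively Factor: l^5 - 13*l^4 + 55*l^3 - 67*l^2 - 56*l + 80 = (l - 5)*(l^4 - 8*l^3 + 15*l^2 + 8*l - 16) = (l - 5)*(l + 1)*(l^3 - 9*l^2 + 24*l - 16) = (l - 5)*(l - 4)*(l + 1)*(l^2 - 5*l + 4) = (l - 5)*(l - 4)^2*(l + 1)*(l - 1)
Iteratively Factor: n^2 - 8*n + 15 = (n - 3)*(n - 5)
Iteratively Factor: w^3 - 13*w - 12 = (w + 3)*(w^2 - 3*w - 4) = (w + 1)*(w + 3)*(w - 4)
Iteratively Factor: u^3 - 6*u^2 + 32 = (u + 2)*(u^2 - 8*u + 16) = (u - 4)*(u + 2)*(u - 4)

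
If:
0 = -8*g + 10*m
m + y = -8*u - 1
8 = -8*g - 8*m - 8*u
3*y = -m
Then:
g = -105/208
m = -21/52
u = -19/208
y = 7/52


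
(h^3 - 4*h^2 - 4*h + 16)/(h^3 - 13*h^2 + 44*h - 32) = (h^2 - 4)/(h^2 - 9*h + 8)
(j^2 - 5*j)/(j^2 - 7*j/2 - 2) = 2*j*(5 - j)/(-2*j^2 + 7*j + 4)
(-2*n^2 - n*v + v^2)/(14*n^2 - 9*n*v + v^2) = (n + v)/(-7*n + v)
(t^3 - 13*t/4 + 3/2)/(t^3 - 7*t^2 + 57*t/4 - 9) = (2*t^2 + 3*t - 2)/(2*t^2 - 11*t + 12)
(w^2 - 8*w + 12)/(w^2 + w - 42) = (w - 2)/(w + 7)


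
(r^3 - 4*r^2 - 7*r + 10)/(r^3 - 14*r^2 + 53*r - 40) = (r + 2)/(r - 8)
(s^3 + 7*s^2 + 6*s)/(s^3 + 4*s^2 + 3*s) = (s + 6)/(s + 3)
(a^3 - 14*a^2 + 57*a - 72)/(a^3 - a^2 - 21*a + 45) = (a - 8)/(a + 5)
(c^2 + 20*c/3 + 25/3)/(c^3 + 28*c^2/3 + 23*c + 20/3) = (3*c + 5)/(3*c^2 + 13*c + 4)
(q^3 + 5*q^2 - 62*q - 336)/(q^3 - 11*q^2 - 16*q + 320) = (q^2 + 13*q + 42)/(q^2 - 3*q - 40)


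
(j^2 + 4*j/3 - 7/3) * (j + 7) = j^3 + 25*j^2/3 + 7*j - 49/3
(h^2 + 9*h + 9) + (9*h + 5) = h^2 + 18*h + 14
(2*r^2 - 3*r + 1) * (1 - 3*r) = -6*r^3 + 11*r^2 - 6*r + 1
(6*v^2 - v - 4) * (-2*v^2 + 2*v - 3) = -12*v^4 + 14*v^3 - 12*v^2 - 5*v + 12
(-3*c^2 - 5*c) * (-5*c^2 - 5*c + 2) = 15*c^4 + 40*c^3 + 19*c^2 - 10*c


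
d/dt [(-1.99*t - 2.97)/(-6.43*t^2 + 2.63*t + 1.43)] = (-12.7957*t^2 - 38.1942*t + 4.9654)/(41.3449*t^4 - 33.8218*t^3 - 11.4729*t^2 + 7.5218*t + 2.0449)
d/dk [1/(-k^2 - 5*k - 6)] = (2*k + 5)/(k^2 + 5*k + 6)^2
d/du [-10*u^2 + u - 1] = 1 - 20*u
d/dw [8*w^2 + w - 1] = 16*w + 1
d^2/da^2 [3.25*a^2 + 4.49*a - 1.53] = 6.50000000000000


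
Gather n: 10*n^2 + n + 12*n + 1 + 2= 10*n^2 + 13*n + 3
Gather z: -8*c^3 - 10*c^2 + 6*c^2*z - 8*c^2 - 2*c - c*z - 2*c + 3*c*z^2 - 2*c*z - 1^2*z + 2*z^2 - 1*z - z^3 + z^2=-8*c^3 - 18*c^2 - 4*c - z^3 + z^2*(3*c + 3) + z*(6*c^2 - 3*c - 2)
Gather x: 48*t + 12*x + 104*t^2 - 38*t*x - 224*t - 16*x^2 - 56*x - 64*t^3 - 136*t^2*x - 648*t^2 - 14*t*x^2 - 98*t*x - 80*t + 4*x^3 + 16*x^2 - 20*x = -64*t^3 - 544*t^2 - 14*t*x^2 - 256*t + 4*x^3 + x*(-136*t^2 - 136*t - 64)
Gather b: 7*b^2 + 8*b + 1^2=7*b^2 + 8*b + 1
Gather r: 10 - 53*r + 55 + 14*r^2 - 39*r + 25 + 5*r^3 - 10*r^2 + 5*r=5*r^3 + 4*r^2 - 87*r + 90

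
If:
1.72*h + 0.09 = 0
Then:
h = -0.05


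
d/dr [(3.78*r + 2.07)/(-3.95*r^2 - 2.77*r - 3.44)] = (14.931*r^2 + 16.353*r - 7.2693)/(15.6025*r^4 + 21.883*r^3 + 34.8489*r^2 + 19.0576*r + 11.8336)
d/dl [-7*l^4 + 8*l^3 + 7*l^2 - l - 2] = -28*l^3 + 24*l^2 + 14*l - 1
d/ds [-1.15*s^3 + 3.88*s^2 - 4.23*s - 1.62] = -3.45*s^2 + 7.76*s - 4.23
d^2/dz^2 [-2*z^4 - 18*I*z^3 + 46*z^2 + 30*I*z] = -24*z^2 - 108*I*z + 92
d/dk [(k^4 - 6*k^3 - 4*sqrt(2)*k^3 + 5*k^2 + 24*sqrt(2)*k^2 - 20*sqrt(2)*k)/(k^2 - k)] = 2*k - 4*sqrt(2) - 5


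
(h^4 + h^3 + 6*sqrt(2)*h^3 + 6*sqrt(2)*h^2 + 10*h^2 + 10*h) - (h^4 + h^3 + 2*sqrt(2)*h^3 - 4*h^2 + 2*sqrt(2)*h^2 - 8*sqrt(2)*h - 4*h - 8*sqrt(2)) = 4*sqrt(2)*h^3 + 4*sqrt(2)*h^2 + 14*h^2 + 8*sqrt(2)*h + 14*h + 8*sqrt(2)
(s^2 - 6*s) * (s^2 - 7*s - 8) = s^4 - 13*s^3 + 34*s^2 + 48*s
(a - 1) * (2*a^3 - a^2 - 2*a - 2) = 2*a^4 - 3*a^3 - a^2 + 2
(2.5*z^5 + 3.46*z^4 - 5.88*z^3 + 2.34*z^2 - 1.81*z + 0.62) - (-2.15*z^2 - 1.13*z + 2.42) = 2.5*z^5 + 3.46*z^4 - 5.88*z^3 + 4.49*z^2 - 0.68*z - 1.8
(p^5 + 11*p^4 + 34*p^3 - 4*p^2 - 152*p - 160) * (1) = p^5 + 11*p^4 + 34*p^3 - 4*p^2 - 152*p - 160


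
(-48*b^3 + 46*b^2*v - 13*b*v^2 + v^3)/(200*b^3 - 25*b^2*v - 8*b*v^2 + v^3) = (6*b^2 - 5*b*v + v^2)/(-25*b^2 + v^2)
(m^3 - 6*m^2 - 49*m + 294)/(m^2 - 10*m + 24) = (m^2 - 49)/(m - 4)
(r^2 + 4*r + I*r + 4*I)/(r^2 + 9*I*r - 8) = (r + 4)/(r + 8*I)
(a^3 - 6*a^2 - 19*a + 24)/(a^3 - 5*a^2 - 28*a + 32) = (a + 3)/(a + 4)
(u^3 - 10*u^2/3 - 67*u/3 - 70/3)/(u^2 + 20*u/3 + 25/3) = (u^2 - 5*u - 14)/(u + 5)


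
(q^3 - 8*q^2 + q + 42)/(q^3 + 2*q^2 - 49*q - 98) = (q - 3)/(q + 7)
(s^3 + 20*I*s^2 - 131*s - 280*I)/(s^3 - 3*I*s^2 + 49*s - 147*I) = (s^2 + 13*I*s - 40)/(s^2 - 10*I*s - 21)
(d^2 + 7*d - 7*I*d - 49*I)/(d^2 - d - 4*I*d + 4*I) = (d^2 + 7*d - 7*I*d - 49*I)/(d^2 - d - 4*I*d + 4*I)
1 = 1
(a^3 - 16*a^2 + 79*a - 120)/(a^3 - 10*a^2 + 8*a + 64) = (a^2 - 8*a + 15)/(a^2 - 2*a - 8)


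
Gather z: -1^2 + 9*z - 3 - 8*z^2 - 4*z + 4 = -8*z^2 + 5*z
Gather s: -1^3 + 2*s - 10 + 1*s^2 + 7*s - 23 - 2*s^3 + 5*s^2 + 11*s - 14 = -2*s^3 + 6*s^2 + 20*s - 48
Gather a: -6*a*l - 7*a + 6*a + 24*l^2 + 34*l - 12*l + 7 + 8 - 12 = a*(-6*l - 1) + 24*l^2 + 22*l + 3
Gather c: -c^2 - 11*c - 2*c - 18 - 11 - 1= -c^2 - 13*c - 30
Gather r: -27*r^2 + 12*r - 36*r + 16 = -27*r^2 - 24*r + 16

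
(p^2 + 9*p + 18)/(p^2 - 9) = (p + 6)/(p - 3)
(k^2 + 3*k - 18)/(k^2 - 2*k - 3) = (k + 6)/(k + 1)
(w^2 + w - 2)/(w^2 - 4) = (w - 1)/(w - 2)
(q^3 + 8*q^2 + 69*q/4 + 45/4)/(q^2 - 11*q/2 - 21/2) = (2*q^2 + 13*q + 15)/(2*(q - 7))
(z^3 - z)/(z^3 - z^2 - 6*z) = (1 - z^2)/(-z^2 + z + 6)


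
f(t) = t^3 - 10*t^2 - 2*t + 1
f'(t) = 3*t^2 - 20*t - 2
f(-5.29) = -416.30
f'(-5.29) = 187.75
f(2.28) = -43.69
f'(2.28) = -32.00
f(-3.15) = -123.18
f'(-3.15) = 90.77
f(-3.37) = -144.10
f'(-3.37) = 99.47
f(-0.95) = -6.98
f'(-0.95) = 19.71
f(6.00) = -155.00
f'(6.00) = -14.00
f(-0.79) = -4.15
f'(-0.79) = 15.67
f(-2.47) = -70.14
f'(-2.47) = 65.70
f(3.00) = -68.00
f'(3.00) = -35.00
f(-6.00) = -563.00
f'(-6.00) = 226.00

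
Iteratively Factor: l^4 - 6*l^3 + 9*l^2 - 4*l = (l - 1)*(l^3 - 5*l^2 + 4*l) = (l - 1)^2*(l^2 - 4*l) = (l - 4)*(l - 1)^2*(l)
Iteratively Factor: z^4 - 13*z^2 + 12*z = (z - 1)*(z^3 + z^2 - 12*z) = (z - 3)*(z - 1)*(z^2 + 4*z) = (z - 3)*(z - 1)*(z + 4)*(z)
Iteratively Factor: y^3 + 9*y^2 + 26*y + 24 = (y + 2)*(y^2 + 7*y + 12) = (y + 2)*(y + 4)*(y + 3)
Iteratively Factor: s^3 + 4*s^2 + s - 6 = (s - 1)*(s^2 + 5*s + 6) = (s - 1)*(s + 3)*(s + 2)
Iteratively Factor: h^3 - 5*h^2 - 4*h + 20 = (h - 2)*(h^2 - 3*h - 10) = (h - 2)*(h + 2)*(h - 5)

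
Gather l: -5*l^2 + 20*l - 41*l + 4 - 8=-5*l^2 - 21*l - 4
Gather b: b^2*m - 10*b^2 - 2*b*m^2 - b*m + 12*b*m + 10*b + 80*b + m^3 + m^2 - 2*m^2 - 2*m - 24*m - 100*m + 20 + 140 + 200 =b^2*(m - 10) + b*(-2*m^2 + 11*m + 90) + m^3 - m^2 - 126*m + 360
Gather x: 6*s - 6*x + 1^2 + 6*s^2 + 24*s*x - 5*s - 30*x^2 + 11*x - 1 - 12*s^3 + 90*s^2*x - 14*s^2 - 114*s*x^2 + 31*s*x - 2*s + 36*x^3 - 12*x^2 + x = -12*s^3 - 8*s^2 - s + 36*x^3 + x^2*(-114*s - 42) + x*(90*s^2 + 55*s + 6)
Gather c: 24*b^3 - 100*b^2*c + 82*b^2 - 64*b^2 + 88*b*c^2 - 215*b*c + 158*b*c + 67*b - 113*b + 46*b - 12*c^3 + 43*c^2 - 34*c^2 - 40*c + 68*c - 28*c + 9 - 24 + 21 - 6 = 24*b^3 + 18*b^2 - 12*c^3 + c^2*(88*b + 9) + c*(-100*b^2 - 57*b)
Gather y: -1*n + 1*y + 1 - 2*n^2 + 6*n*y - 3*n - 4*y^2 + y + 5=-2*n^2 - 4*n - 4*y^2 + y*(6*n + 2) + 6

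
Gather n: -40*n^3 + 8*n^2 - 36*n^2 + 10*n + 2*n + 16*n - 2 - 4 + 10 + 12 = -40*n^3 - 28*n^2 + 28*n + 16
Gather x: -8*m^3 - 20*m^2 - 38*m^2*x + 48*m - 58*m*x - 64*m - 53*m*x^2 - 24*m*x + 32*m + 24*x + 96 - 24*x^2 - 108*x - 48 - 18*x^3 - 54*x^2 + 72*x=-8*m^3 - 20*m^2 + 16*m - 18*x^3 + x^2*(-53*m - 78) + x*(-38*m^2 - 82*m - 12) + 48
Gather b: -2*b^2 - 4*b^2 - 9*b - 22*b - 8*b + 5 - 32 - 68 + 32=-6*b^2 - 39*b - 63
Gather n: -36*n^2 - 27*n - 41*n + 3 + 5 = -36*n^2 - 68*n + 8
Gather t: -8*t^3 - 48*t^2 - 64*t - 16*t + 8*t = -8*t^3 - 48*t^2 - 72*t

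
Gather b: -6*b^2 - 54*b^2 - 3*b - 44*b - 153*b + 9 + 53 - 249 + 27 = -60*b^2 - 200*b - 160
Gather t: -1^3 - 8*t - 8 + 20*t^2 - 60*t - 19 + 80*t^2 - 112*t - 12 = 100*t^2 - 180*t - 40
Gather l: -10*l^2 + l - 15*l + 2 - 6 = -10*l^2 - 14*l - 4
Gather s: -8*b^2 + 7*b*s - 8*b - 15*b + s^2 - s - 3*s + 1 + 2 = -8*b^2 - 23*b + s^2 + s*(7*b - 4) + 3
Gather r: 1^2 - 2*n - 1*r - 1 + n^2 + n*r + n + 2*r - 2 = n^2 - n + r*(n + 1) - 2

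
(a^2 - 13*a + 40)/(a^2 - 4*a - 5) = (a - 8)/(a + 1)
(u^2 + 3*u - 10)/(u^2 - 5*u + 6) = (u + 5)/(u - 3)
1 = 1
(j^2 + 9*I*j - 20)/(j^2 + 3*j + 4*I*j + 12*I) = (j + 5*I)/(j + 3)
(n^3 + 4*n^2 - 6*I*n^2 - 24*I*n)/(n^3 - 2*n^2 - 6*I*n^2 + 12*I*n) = (n + 4)/(n - 2)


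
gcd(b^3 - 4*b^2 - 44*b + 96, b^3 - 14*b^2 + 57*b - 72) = b - 8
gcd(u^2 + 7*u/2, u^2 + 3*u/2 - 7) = u + 7/2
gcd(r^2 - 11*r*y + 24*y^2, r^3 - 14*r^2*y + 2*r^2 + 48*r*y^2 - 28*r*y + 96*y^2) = -r + 8*y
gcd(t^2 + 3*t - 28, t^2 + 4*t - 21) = t + 7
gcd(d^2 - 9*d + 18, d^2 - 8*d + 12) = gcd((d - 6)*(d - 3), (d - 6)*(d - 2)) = d - 6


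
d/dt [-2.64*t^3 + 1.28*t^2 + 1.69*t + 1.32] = -7.92*t^2 + 2.56*t + 1.69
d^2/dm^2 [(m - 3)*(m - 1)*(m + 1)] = 6*m - 6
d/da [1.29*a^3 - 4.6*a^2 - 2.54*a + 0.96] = 3.87*a^2 - 9.2*a - 2.54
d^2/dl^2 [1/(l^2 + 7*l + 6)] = 2*(-l^2 - 7*l + (2*l + 7)^2 - 6)/(l^2 + 7*l + 6)^3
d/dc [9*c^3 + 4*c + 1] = 27*c^2 + 4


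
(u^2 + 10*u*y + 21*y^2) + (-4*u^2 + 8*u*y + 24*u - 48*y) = -3*u^2 + 18*u*y + 24*u + 21*y^2 - 48*y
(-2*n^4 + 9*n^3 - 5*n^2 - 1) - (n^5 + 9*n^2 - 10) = -n^5 - 2*n^4 + 9*n^3 - 14*n^2 + 9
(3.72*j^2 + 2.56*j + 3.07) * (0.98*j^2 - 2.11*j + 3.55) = 3.6456*j^4 - 5.3404*j^3 + 10.813*j^2 + 2.6103*j + 10.8985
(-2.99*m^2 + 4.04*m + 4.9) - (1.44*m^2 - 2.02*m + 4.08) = -4.43*m^2 + 6.06*m + 0.82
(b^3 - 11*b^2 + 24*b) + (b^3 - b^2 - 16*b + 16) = 2*b^3 - 12*b^2 + 8*b + 16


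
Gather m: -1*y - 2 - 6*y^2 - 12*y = -6*y^2 - 13*y - 2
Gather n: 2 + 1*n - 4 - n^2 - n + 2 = -n^2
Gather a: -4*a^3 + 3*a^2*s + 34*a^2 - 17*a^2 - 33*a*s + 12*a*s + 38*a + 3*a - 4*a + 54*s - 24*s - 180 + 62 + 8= -4*a^3 + a^2*(3*s + 17) + a*(37 - 21*s) + 30*s - 110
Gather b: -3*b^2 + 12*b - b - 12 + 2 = -3*b^2 + 11*b - 10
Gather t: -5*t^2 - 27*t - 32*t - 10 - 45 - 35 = -5*t^2 - 59*t - 90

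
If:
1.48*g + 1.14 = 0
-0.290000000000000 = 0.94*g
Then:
No Solution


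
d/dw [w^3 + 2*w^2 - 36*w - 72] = 3*w^2 + 4*w - 36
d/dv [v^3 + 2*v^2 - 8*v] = 3*v^2 + 4*v - 8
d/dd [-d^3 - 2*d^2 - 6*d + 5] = -3*d^2 - 4*d - 6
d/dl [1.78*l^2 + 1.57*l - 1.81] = 3.56*l + 1.57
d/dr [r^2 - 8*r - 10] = 2*r - 8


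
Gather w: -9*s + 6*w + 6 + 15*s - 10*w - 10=6*s - 4*w - 4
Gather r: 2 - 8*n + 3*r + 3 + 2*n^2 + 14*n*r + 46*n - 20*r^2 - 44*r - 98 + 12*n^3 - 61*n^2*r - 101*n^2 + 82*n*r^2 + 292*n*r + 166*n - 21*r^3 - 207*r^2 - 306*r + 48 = 12*n^3 - 99*n^2 + 204*n - 21*r^3 + r^2*(82*n - 227) + r*(-61*n^2 + 306*n - 347) - 45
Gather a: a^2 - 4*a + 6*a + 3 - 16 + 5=a^2 + 2*a - 8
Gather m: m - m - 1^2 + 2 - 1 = 0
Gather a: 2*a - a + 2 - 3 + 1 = a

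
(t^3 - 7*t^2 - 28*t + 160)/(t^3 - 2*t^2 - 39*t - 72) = (t^2 + t - 20)/(t^2 + 6*t + 9)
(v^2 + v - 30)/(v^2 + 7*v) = (v^2 + v - 30)/(v*(v + 7))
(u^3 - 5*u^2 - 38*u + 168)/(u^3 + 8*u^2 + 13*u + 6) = (u^2 - 11*u + 28)/(u^2 + 2*u + 1)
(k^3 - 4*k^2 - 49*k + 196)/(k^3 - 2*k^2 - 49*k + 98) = (k - 4)/(k - 2)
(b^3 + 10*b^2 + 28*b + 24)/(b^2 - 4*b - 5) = (b^3 + 10*b^2 + 28*b + 24)/(b^2 - 4*b - 5)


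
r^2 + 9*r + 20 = (r + 4)*(r + 5)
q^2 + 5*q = q*(q + 5)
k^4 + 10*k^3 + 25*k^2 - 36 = (k - 1)*(k + 2)*(k + 3)*(k + 6)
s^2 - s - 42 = (s - 7)*(s + 6)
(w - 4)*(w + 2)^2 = w^3 - 12*w - 16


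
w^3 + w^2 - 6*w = w*(w - 2)*(w + 3)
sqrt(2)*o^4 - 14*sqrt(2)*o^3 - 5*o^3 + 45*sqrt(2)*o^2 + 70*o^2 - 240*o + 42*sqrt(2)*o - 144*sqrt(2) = (o - 8)*(o - 6)*(o - 3*sqrt(2))*(sqrt(2)*o + 1)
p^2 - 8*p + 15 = (p - 5)*(p - 3)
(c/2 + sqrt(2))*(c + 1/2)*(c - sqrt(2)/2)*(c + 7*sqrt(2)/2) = c^4/2 + c^3/4 + 5*sqrt(2)*c^3/2 + 5*sqrt(2)*c^2/4 + 17*c^2/4 - 7*sqrt(2)*c/2 + 17*c/8 - 7*sqrt(2)/4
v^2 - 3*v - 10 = (v - 5)*(v + 2)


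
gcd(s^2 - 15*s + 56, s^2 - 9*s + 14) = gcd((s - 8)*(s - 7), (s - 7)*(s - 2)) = s - 7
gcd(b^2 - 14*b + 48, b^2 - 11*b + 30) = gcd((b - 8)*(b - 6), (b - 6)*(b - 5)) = b - 6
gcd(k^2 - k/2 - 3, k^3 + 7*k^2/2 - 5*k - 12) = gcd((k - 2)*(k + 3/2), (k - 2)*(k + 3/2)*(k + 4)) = k^2 - k/2 - 3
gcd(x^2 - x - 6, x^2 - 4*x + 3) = x - 3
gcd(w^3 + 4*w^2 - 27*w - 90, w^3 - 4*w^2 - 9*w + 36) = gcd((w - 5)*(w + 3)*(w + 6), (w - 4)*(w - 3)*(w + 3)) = w + 3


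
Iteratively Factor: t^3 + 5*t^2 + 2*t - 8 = (t + 4)*(t^2 + t - 2) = (t + 2)*(t + 4)*(t - 1)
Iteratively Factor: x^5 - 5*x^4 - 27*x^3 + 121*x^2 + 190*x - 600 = (x + 3)*(x^4 - 8*x^3 - 3*x^2 + 130*x - 200) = (x + 3)*(x + 4)*(x^3 - 12*x^2 + 45*x - 50) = (x - 5)*(x + 3)*(x + 4)*(x^2 - 7*x + 10) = (x - 5)^2*(x + 3)*(x + 4)*(x - 2)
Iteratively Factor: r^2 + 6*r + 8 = (r + 2)*(r + 4)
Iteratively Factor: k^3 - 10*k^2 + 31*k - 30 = (k - 3)*(k^2 - 7*k + 10) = (k - 5)*(k - 3)*(k - 2)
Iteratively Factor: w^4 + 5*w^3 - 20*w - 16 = (w + 2)*(w^3 + 3*w^2 - 6*w - 8) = (w + 2)*(w + 4)*(w^2 - w - 2) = (w + 1)*(w + 2)*(w + 4)*(w - 2)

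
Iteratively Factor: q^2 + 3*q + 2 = (q + 1)*(q + 2)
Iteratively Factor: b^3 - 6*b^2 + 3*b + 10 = (b + 1)*(b^2 - 7*b + 10) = (b - 5)*(b + 1)*(b - 2)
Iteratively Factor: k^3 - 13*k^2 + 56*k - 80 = (k - 5)*(k^2 - 8*k + 16) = (k - 5)*(k - 4)*(k - 4)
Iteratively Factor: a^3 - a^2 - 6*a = (a - 3)*(a^2 + 2*a) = (a - 3)*(a + 2)*(a)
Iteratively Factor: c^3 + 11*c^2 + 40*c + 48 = (c + 3)*(c^2 + 8*c + 16) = (c + 3)*(c + 4)*(c + 4)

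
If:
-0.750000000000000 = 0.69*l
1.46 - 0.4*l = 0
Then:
No Solution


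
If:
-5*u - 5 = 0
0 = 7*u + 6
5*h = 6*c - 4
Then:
No Solution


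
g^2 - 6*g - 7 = (g - 7)*(g + 1)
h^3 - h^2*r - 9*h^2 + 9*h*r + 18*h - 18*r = (h - 6)*(h - 3)*(h - r)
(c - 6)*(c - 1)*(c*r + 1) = c^3*r - 7*c^2*r + c^2 + 6*c*r - 7*c + 6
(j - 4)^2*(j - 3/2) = j^3 - 19*j^2/2 + 28*j - 24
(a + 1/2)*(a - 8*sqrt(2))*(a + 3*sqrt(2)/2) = a^3 - 13*sqrt(2)*a^2/2 + a^2/2 - 24*a - 13*sqrt(2)*a/4 - 12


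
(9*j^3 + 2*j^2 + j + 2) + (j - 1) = 9*j^3 + 2*j^2 + 2*j + 1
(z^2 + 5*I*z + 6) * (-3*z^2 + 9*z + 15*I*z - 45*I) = -3*z^4 + 9*z^3 - 93*z^2 + 279*z + 90*I*z - 270*I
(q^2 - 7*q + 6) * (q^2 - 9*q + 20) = q^4 - 16*q^3 + 89*q^2 - 194*q + 120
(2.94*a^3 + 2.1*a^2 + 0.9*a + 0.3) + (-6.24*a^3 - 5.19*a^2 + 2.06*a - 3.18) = -3.3*a^3 - 3.09*a^2 + 2.96*a - 2.88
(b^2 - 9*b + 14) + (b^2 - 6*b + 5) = 2*b^2 - 15*b + 19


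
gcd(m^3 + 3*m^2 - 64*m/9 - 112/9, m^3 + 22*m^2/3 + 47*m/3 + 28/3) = m + 4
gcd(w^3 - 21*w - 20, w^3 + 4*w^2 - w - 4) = w^2 + 5*w + 4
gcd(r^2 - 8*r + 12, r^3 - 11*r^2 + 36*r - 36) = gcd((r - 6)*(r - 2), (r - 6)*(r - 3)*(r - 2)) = r^2 - 8*r + 12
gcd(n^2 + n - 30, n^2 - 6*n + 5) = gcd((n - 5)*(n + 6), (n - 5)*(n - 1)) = n - 5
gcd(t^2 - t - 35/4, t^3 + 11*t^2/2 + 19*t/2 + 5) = t + 5/2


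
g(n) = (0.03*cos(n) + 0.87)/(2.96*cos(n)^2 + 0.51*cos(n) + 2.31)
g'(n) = (5.92*sin(n)*cos(n) + 0.51*sin(n))*(0.03*cos(n) + 0.87)/(2.96*cos(n)^2 + 0.51*cos(n) + 2.31)^2 - 0.03*sin(n)/(2.96*cos(n)^2 + 0.51*cos(n) + 2.31) = (0.0888*cos(n)^2 + 5.1504*cos(n) + 0.3744)*sin(n)/(8.7616*cos(n)^4 + 3.0192*cos(n)^3 + 13.9353*cos(n)^2 + 2.3562*cos(n) + 5.3361)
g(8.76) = 0.23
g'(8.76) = -0.16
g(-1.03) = 0.26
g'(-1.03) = -0.23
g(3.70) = 0.21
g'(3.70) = 0.13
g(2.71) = 0.20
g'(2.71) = -0.10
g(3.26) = 0.18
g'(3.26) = 0.02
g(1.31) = 0.33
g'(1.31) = 0.24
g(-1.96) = 0.34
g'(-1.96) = 0.22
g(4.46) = 0.36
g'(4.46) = 0.16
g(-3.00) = 0.18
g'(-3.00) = 0.03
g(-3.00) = 0.18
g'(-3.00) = 0.03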